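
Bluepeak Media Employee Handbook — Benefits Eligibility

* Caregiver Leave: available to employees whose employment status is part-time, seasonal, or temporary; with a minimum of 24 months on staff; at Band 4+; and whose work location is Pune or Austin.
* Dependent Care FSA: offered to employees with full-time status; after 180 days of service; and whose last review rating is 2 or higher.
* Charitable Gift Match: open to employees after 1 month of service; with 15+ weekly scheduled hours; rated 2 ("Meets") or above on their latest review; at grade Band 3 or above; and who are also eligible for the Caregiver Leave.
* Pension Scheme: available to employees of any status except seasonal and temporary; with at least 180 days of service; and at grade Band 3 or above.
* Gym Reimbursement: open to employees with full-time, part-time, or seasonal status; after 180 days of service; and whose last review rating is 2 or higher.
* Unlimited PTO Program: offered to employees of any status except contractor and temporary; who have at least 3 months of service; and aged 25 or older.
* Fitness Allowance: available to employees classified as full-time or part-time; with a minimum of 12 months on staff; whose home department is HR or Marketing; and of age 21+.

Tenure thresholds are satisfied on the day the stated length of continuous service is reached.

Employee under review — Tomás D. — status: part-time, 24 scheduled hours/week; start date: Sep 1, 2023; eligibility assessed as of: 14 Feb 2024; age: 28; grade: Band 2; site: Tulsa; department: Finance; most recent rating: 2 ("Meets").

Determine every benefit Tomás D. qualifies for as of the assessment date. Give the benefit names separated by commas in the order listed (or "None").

Service from Sep 1, 2023 to 14 Feb 2024: 166 days.
Caregiver Leave — status part-time ✓; service 166 days < 24 months (≈720 days) ✗ → not eligible.
Dependent Care FSA — status part-time ✗ (requires full-time) → not eligible.
Charitable Gift Match — service 166 days ≥ 1 month (≈30 days) ✓; 24 hrs/wk ≥ 15 ✓; rating 2 ≥ 2 ✓; grade Band 2 < Band 3 ✗ → not eligible.
Pension Scheme — status part-time ✓ (not excluded); service 166 days < 180 days ✗ → not eligible.
Gym Reimbursement — status part-time ✓; service 166 days < 180 days ✗ → not eligible.
Unlimited PTO Program — status part-time ✓ (not excluded); service 166 days ≥ 3 months (≈90 days) ✓; age 28 ≥ 25 ✓ → eligible.
Fitness Allowance — status part-time ✓; service 166 days < 12 months (≈360 days) ✗ → not eligible.

Unlimited PTO Program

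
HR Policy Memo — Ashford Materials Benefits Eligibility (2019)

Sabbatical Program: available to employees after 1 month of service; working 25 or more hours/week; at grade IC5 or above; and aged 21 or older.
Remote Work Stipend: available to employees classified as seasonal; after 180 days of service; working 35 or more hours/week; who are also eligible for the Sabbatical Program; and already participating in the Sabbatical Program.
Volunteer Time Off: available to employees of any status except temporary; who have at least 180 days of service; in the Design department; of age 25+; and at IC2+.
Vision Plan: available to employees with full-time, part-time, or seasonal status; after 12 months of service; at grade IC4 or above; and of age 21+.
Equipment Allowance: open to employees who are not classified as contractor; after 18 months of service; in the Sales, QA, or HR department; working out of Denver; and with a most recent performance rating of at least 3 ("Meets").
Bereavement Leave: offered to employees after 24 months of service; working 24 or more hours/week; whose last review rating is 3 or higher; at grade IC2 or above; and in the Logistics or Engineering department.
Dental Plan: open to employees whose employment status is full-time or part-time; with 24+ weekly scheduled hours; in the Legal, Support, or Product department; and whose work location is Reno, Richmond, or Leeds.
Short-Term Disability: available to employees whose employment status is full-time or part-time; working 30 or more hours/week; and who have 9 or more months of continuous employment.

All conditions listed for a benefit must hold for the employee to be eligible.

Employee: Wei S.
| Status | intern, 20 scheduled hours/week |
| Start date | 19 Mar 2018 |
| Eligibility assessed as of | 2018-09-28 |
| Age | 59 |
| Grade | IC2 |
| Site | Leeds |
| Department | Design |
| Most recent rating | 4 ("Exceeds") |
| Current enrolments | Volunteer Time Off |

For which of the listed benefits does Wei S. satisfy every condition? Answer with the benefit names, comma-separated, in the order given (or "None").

Service from 19 Mar 2018 to 2018-09-28: 193 days.
Sabbatical Program — service 193 days ≥ 1 month (≈30 days) ✓; 20 hrs/wk < 25 ✗ → not eligible.
Remote Work Stipend — status intern ✗ (requires seasonal) → not eligible.
Volunteer Time Off — status intern ✓ (not excluded); service 193 days ≥ 180 days ✓; dept Design ✓; age 59 ≥ 25 ✓; grade IC2 ≥ IC2 ✓ → eligible.
Vision Plan — status intern ✗ (requires full-time, part-time, or seasonal) → not eligible.
Equipment Allowance — status intern ✓ (not excluded); service 193 days < 18 months (≈540 days) ✗ → not eligible.
Bereavement Leave — service 193 days < 24 months (≈720 days) ✗ → not eligible.
Dental Plan — status intern ✗ (requires full-time or part-time) → not eligible.
Short-Term Disability — status intern ✗ (requires full-time or part-time) → not eligible.

Volunteer Time Off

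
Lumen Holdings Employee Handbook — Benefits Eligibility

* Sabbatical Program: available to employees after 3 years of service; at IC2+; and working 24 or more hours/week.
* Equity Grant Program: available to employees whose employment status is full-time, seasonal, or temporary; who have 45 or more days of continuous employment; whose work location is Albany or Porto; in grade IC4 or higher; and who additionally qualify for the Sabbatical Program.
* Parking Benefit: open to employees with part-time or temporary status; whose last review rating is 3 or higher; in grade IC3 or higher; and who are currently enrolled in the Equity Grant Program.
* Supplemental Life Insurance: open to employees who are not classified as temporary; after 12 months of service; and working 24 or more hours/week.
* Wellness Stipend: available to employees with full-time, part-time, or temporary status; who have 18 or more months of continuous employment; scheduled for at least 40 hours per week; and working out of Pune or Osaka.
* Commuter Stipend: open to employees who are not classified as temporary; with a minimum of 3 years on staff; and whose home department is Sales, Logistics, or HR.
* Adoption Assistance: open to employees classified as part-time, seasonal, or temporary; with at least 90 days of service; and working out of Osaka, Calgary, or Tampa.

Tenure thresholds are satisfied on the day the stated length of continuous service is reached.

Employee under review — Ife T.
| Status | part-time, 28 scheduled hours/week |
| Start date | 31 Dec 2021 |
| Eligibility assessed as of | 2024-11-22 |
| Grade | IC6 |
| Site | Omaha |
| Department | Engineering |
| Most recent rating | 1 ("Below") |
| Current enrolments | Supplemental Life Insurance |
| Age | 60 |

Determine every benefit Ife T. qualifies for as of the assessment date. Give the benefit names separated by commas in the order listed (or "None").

Service from 31 Dec 2021 to 2024-11-22: 1057 days.
Sabbatical Program — service 1057 days < 3 years (≈1095 days) ✗ → not eligible.
Equity Grant Program — status part-time ✗ (requires full-time, seasonal, or temporary) → not eligible.
Parking Benefit — status part-time ✓; rating 1 < 3 ✗ → not eligible.
Supplemental Life Insurance — status part-time ✓ (not excluded); service 1057 days ≥ 12 months (≈360 days) ✓; 28 hrs/wk ≥ 24 ✓ → eligible.
Wellness Stipend — status part-time ✓; service 1057 days ≥ 18 months (≈540 days) ✓; 28 hrs/wk < 40 ✗ → not eligible.
Commuter Stipend — status part-time ✓ (not excluded); service 1057 days < 3 years (≈1095 days) ✗ → not eligible.
Adoption Assistance — status part-time ✓; service 1057 days ≥ 90 days ✓; site Omaha ✗ (not Osaka, Calgary, or Tampa) → not eligible.

Supplemental Life Insurance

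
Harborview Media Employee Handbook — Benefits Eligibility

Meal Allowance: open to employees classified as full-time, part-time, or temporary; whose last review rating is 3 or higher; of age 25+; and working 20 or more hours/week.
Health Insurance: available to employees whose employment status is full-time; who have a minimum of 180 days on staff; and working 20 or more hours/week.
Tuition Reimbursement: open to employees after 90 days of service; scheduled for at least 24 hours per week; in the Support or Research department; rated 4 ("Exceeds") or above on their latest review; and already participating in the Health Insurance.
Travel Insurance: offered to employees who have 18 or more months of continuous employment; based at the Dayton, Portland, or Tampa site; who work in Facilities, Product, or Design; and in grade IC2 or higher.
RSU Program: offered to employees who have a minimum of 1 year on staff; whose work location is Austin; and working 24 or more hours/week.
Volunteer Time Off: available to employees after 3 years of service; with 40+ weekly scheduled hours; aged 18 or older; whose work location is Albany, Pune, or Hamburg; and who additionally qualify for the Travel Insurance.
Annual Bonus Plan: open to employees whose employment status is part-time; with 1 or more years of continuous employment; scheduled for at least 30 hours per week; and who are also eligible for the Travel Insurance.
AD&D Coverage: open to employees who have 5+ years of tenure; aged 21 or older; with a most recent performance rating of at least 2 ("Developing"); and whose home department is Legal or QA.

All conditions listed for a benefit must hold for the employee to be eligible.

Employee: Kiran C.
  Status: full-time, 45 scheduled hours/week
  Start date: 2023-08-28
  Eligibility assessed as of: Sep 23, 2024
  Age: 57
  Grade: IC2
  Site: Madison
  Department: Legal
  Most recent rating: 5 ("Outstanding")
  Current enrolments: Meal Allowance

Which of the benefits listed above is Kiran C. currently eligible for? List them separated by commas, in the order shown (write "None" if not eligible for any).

Service from 2023-08-28 to Sep 23, 2024: 392 days.
Meal Allowance — status full-time ✓; rating 5 ≥ 3 ✓; age 57 ≥ 25 ✓; 45 hrs/wk ≥ 20 ✓ → eligible.
Health Insurance — status full-time ✓; service 392 days ≥ 180 days ✓; 45 hrs/wk ≥ 20 ✓ → eligible.
Tuition Reimbursement — service 392 days ≥ 90 days ✓; 45 hrs/wk ≥ 24 ✓; dept Legal ✗ → not eligible.
Travel Insurance — service 392 days < 18 months (≈540 days) ✗ → not eligible.
RSU Program — service 392 days ≥ 1 year (≈365 days) ✓; site Madison ✗ (not Austin) → not eligible.
Volunteer Time Off — service 392 days < 3 years (≈1095 days) ✗ → not eligible.
Annual Bonus Plan — status full-time ✗ (requires part-time) → not eligible.
AD&D Coverage — service 392 days < 5 years (≈1825 days) ✗ → not eligible.

Meal Allowance, Health Insurance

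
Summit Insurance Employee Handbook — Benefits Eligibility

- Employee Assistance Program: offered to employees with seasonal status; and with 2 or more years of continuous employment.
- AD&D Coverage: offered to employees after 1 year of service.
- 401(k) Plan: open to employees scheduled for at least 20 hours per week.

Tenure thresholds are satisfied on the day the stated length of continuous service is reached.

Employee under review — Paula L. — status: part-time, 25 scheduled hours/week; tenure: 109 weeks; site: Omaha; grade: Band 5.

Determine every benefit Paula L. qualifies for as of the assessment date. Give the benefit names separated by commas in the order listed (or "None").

AD&D Coverage, 401(k) Plan

Employee Assistance Program — status part-time ✗ (requires seasonal) → not eligible.
AD&D Coverage — service 109 weeks ≥ 1 year (≈365 days) ✓ → eligible.
401(k) Plan — 25 hrs/wk ≥ 20 ✓ → eligible.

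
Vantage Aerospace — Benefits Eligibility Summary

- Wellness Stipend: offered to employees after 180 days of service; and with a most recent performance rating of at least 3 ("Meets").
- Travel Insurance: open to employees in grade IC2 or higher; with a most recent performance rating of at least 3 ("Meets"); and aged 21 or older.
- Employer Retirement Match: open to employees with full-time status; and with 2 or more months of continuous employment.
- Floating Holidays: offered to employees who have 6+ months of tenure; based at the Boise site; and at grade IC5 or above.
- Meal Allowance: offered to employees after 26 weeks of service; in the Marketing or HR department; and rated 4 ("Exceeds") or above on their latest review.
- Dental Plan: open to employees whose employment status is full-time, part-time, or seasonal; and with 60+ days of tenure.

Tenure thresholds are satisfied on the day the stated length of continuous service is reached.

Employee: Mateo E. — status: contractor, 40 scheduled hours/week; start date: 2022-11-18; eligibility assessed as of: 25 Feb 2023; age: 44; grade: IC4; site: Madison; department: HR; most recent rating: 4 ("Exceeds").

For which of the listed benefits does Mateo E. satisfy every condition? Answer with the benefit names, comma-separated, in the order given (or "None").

Service from 2022-11-18 to 25 Feb 2023: 99 days.
Wellness Stipend — service 99 days < 180 days ✗ → not eligible.
Travel Insurance — grade IC4 ≥ IC2 ✓; rating 4 ≥ 3 ✓; age 44 ≥ 21 ✓ → eligible.
Employer Retirement Match — status contractor ✗ (requires full-time) → not eligible.
Floating Holidays — service 99 days < 6 months (≈180 days) ✗ → not eligible.
Meal Allowance — service 99 days < 26 weeks (≈182 days) ✗ → not eligible.
Dental Plan — status contractor ✗ (requires full-time, part-time, or seasonal) → not eligible.

Travel Insurance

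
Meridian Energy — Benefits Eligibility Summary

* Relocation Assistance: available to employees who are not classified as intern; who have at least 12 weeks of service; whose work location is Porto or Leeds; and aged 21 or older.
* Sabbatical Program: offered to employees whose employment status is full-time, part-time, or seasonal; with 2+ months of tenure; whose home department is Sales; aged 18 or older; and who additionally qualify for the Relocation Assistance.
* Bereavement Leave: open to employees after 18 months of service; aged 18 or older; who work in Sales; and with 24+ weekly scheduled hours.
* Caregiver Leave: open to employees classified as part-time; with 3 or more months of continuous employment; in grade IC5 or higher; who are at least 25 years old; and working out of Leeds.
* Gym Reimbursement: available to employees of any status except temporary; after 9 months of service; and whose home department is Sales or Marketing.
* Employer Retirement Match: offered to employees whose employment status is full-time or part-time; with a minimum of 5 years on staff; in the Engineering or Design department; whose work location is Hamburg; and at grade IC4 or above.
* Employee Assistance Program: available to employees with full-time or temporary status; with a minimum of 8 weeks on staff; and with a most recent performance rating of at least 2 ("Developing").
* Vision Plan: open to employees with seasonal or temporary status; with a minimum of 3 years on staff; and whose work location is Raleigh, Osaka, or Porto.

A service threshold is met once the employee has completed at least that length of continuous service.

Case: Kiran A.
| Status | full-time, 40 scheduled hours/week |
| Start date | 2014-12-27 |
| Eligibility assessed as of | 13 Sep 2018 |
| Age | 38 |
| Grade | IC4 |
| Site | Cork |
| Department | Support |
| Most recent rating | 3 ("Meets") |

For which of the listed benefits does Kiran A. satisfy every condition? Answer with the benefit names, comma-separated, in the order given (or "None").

Employee Assistance Program

Service from 2014-12-27 to 13 Sep 2018: 1356 days.
Relocation Assistance — status full-time ✓ (not excluded); service 1356 days ≥ 12 weeks (≈84 days) ✓; site Cork ✗ (not Porto or Leeds) → not eligible.
Sabbatical Program — status full-time ✓; service 1356 days ≥ 2 months (≈60 days) ✓; dept Support ✗ → not eligible.
Bereavement Leave — service 1356 days ≥ 18 months (≈540 days) ✓; age 38 ≥ 18 ✓; dept Support ✗ → not eligible.
Caregiver Leave — status full-time ✗ (requires part-time) → not eligible.
Gym Reimbursement — status full-time ✓ (not excluded); service 1356 days ≥ 9 months (≈270 days) ✓; dept Support ✗ → not eligible.
Employer Retirement Match — status full-time ✓; service 1356 days < 5 years (≈1825 days) ✗ → not eligible.
Employee Assistance Program — status full-time ✓; service 1356 days ≥ 8 weeks (≈56 days) ✓; rating 3 ≥ 2 ✓ → eligible.
Vision Plan — status full-time ✗ (requires seasonal or temporary) → not eligible.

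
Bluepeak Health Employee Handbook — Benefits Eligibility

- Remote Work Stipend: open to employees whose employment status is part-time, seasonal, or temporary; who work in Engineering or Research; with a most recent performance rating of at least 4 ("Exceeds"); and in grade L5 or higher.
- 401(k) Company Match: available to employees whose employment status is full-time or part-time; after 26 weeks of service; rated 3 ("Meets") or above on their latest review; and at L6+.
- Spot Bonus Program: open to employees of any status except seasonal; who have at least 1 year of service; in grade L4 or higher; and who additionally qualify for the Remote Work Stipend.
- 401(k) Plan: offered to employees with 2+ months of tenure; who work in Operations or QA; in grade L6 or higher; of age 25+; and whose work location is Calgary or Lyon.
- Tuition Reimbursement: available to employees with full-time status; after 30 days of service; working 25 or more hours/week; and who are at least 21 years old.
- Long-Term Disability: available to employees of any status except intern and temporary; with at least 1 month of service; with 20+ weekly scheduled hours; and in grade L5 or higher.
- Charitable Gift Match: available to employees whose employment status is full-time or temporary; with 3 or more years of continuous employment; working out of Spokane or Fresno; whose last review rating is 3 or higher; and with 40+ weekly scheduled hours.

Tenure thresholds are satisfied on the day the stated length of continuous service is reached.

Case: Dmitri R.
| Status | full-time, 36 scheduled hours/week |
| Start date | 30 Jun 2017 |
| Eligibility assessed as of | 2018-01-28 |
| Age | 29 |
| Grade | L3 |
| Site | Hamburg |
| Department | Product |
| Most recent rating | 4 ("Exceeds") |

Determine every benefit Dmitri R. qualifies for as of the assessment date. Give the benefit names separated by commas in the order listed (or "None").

Tuition Reimbursement

Service from 30 Jun 2017 to 2018-01-28: 212 days.
Remote Work Stipend — status full-time ✗ (requires part-time, seasonal, or temporary) → not eligible.
401(k) Company Match — status full-time ✓; service 212 days ≥ 26 weeks (≈182 days) ✓; rating 4 ≥ 3 ✓; grade L3 < L6 ✗ → not eligible.
Spot Bonus Program — status full-time ✓ (not excluded); service 212 days < 1 year (≈365 days) ✗ → not eligible.
401(k) Plan — service 212 days ≥ 2 months (≈60 days) ✓; dept Product ✗ → not eligible.
Tuition Reimbursement — status full-time ✓; service 212 days ≥ 30 days ✓; 36 hrs/wk ≥ 25 ✓; age 29 ≥ 21 ✓ → eligible.
Long-Term Disability — status full-time ✓ (not excluded); service 212 days ≥ 1 month (≈30 days) ✓; 36 hrs/wk ≥ 20 ✓; grade L3 < L5 ✗ → not eligible.
Charitable Gift Match — status full-time ✓; service 212 days < 3 years (≈1095 days) ✗ → not eligible.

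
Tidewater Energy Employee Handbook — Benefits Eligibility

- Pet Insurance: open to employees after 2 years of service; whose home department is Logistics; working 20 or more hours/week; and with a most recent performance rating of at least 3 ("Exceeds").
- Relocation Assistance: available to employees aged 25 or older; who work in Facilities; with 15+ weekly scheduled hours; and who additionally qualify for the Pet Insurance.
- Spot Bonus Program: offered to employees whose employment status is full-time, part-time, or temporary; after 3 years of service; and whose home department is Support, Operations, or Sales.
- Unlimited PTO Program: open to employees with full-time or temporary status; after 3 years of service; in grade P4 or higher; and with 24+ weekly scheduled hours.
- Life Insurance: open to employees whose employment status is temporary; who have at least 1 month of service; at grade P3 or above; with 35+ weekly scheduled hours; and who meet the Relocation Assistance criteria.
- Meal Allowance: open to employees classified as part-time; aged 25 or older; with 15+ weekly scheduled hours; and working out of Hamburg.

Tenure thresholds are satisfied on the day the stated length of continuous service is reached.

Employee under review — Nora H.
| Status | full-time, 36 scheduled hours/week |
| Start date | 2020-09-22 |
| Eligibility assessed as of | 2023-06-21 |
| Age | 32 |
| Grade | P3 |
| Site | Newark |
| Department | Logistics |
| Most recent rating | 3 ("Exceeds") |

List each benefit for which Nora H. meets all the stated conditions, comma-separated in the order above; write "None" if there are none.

Pet Insurance

Service from 2020-09-22 to 2023-06-21: 1002 days.
Pet Insurance — service 1002 days ≥ 2 years (≈730 days) ✓; dept Logistics ✓; 36 hrs/wk ≥ 20 ✓; rating 3 ≥ 3 ✓ → eligible.
Relocation Assistance — age 32 ≥ 25 ✓; dept Logistics ✗ → not eligible.
Spot Bonus Program — status full-time ✓; service 1002 days < 3 years (≈1095 days) ✗ → not eligible.
Unlimited PTO Program — status full-time ✓; service 1002 days < 3 years (≈1095 days) ✗ → not eligible.
Life Insurance — status full-time ✗ (requires temporary) → not eligible.
Meal Allowance — status full-time ✗ (requires part-time) → not eligible.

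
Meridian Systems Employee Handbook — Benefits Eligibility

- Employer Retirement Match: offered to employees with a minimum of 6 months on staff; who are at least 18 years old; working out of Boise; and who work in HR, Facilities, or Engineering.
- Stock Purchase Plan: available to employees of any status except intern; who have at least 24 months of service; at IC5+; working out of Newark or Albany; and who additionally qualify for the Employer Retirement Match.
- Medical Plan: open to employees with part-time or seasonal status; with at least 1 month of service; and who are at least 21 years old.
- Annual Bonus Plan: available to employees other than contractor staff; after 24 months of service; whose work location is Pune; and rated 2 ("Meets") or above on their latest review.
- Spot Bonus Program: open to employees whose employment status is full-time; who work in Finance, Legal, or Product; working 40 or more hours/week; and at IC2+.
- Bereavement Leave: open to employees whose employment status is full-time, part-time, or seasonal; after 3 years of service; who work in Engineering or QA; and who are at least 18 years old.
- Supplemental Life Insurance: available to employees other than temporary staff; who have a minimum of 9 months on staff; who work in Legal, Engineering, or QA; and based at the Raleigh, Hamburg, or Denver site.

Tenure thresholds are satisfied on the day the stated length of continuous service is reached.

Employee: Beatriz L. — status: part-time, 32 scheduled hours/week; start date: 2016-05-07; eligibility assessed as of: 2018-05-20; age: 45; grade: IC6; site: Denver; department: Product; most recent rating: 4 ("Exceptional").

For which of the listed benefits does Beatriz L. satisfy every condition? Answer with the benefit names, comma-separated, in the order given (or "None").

Medical Plan

Service from 2016-05-07 to 2018-05-20: 743 days.
Employer Retirement Match — service 743 days ≥ 6 months (≈180 days) ✓; age 45 ≥ 18 ✓; site Denver ✗ (not Boise) → not eligible.
Stock Purchase Plan — status part-time ✓ (not excluded); service 743 days ≥ 24 months (≈720 days) ✓; grade IC6 ≥ IC5 ✓; site Denver ✗ (not Newark or Albany) → not eligible.
Medical Plan — status part-time ✓; service 743 days ≥ 1 month (≈30 days) ✓; age 45 ≥ 21 ✓ → eligible.
Annual Bonus Plan — status part-time ✓ (not excluded); service 743 days ≥ 24 months (≈720 days) ✓; site Denver ✗ (not Pune) → not eligible.
Spot Bonus Program — status part-time ✗ (requires full-time) → not eligible.
Bereavement Leave — status part-time ✓; service 743 days < 3 years (≈1095 days) ✗ → not eligible.
Supplemental Life Insurance — status part-time ✓ (not excluded); service 743 days ≥ 9 months (≈270 days) ✓; dept Product ✗ → not eligible.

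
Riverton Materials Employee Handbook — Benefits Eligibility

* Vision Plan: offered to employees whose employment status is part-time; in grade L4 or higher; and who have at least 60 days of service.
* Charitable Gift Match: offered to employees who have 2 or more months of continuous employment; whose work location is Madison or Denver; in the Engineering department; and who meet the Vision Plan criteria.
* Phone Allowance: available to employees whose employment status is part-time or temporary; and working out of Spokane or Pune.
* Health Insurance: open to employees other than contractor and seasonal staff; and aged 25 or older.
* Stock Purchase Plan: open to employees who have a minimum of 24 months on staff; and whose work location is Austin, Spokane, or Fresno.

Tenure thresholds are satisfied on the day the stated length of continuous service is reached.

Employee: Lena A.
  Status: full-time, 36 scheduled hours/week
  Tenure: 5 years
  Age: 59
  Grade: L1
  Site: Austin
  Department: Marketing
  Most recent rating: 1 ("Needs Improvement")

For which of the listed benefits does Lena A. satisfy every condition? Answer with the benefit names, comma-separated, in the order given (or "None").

Vision Plan — status full-time ✗ (requires part-time) → not eligible.
Charitable Gift Match — service 5 years ≥ 2 months (≈60 days) ✓; site Austin ✗ (not Madison or Denver) → not eligible.
Phone Allowance — status full-time ✗ (requires part-time or temporary) → not eligible.
Health Insurance — status full-time ✓ (not excluded); age 59 ≥ 25 ✓ → eligible.
Stock Purchase Plan — service 5 years ≥ 24 months (≈720 days) ✓; site Austin ✓ → eligible.

Health Insurance, Stock Purchase Plan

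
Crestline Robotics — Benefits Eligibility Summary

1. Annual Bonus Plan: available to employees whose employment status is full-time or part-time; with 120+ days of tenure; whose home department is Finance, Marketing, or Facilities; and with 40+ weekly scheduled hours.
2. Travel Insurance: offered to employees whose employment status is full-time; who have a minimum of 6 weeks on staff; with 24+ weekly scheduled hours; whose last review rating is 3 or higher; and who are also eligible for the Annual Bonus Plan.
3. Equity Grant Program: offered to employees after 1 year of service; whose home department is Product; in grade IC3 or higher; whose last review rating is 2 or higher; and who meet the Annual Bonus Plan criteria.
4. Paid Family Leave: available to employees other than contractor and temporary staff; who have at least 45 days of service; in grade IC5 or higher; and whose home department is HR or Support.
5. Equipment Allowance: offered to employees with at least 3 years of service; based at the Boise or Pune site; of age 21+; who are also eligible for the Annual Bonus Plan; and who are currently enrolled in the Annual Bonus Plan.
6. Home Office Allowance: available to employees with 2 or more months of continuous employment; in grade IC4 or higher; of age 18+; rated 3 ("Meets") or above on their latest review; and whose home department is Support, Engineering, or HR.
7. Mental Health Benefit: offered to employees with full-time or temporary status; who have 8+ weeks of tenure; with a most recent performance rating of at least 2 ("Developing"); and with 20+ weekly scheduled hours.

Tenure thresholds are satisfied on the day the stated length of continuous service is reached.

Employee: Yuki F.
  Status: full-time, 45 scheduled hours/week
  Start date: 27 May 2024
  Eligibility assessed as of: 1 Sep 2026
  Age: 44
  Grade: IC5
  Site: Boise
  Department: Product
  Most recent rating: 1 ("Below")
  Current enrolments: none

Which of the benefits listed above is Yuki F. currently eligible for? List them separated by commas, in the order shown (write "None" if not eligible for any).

Service from 27 May 2024 to 1 Sep 2026: 827 days.
Annual Bonus Plan — status full-time ✓; service 827 days ≥ 120 days ✓; dept Product ✗ → not eligible.
Travel Insurance — status full-time ✓; service 827 days ≥ 6 weeks (≈42 days) ✓; 45 hrs/wk ≥ 24 ✓; rating 1 < 3 ✗ → not eligible.
Equity Grant Program — service 827 days ≥ 1 year (≈365 days) ✓; dept Product ✓; grade IC5 ≥ IC3 ✓; rating 1 < 2 ✗ → not eligible.
Paid Family Leave — status full-time ✓ (not excluded); service 827 days ≥ 45 days ✓; grade IC5 ≥ IC5 ✓; dept Product ✗ → not eligible.
Equipment Allowance — service 827 days < 3 years (≈1095 days) ✗ → not eligible.
Home Office Allowance — service 827 days ≥ 2 months (≈60 days) ✓; grade IC5 ≥ IC4 ✓; age 44 ≥ 18 ✓; rating 1 < 3 ✗ → not eligible.
Mental Health Benefit — status full-time ✓; service 827 days ≥ 8 weeks (≈56 days) ✓; rating 1 < 2 ✗ → not eligible.

None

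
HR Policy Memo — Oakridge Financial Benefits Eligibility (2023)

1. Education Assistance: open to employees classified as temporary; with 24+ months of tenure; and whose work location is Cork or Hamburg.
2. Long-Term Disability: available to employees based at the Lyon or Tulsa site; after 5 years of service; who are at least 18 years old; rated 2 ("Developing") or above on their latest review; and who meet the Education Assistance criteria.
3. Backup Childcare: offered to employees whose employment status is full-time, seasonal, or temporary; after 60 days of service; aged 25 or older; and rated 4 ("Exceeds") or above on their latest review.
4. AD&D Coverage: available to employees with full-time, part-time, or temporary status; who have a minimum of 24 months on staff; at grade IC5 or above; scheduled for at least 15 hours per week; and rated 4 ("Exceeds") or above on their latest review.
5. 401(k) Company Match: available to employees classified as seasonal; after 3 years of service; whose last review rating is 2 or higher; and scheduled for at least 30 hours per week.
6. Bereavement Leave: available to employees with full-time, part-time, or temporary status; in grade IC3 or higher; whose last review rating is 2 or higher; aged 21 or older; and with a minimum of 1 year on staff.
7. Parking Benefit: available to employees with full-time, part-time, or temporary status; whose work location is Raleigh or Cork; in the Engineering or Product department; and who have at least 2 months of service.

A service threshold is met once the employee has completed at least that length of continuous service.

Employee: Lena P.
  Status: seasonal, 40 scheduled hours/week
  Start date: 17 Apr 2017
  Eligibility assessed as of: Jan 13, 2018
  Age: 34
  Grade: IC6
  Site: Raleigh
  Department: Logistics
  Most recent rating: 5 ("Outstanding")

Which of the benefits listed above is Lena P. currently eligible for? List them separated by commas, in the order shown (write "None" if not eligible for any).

Backup Childcare

Service from 17 Apr 2017 to Jan 13, 2018: 271 days.
Education Assistance — status seasonal ✗ (requires temporary) → not eligible.
Long-Term Disability — site Raleigh ✗ (not Lyon or Tulsa) → not eligible.
Backup Childcare — status seasonal ✓; service 271 days ≥ 60 days ✓; age 34 ≥ 25 ✓; rating 5 ≥ 4 ✓ → eligible.
AD&D Coverage — status seasonal ✗ (requires full-time, part-time, or temporary) → not eligible.
401(k) Company Match — status seasonal ✓; service 271 days < 3 years (≈1095 days) ✗ → not eligible.
Bereavement Leave — status seasonal ✗ (requires full-time, part-time, or temporary) → not eligible.
Parking Benefit — status seasonal ✗ (requires full-time, part-time, or temporary) → not eligible.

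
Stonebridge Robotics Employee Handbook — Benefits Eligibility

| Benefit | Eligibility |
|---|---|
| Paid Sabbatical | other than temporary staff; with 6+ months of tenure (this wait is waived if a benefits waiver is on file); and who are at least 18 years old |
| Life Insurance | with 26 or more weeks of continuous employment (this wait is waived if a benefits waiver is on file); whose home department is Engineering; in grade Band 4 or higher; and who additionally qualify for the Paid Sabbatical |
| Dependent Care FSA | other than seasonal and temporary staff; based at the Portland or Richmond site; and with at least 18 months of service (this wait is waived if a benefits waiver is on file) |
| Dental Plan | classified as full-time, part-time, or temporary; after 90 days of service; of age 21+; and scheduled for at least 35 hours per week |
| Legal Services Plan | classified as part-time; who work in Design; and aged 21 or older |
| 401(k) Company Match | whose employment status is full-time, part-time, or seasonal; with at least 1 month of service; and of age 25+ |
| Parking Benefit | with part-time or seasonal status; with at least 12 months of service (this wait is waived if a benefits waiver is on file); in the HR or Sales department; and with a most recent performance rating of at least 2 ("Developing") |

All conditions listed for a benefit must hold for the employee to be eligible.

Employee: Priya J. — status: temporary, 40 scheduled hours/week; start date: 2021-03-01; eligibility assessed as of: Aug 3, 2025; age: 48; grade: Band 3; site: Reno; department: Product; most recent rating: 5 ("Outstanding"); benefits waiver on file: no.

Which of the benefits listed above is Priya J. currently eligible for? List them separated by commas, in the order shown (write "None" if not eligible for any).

Service from 2021-03-01 to Aug 3, 2025: 1616 days.
Paid Sabbatical — status temporary ✗ (excluded) → not eligible.
Life Insurance — no waiver, service 1616 days ≥ 26 weeks (≈182 days) ✓; dept Product ✗ → not eligible.
Dependent Care FSA — status temporary ✗ (excluded) → not eligible.
Dental Plan — status temporary ✓; service 1616 days ≥ 90 days ✓; age 48 ≥ 21 ✓; 40 hrs/wk ≥ 35 ✓ → eligible.
Legal Services Plan — status temporary ✗ (requires part-time) → not eligible.
401(k) Company Match — status temporary ✗ (requires full-time, part-time, or seasonal) → not eligible.
Parking Benefit — status temporary ✗ (requires part-time or seasonal) → not eligible.

Dental Plan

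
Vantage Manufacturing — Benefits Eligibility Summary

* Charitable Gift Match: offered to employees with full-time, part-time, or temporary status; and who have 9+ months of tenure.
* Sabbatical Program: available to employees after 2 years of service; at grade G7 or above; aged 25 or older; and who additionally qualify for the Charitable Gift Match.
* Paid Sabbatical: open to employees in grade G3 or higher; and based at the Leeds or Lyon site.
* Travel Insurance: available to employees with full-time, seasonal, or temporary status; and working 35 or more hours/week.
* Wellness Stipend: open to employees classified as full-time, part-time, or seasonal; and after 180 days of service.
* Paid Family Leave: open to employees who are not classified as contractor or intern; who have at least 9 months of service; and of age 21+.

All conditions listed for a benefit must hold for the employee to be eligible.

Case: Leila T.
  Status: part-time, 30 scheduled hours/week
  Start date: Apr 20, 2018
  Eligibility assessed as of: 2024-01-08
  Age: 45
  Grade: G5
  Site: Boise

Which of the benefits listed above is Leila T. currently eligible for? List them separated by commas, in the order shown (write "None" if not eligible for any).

Service from Apr 20, 2018 to 2024-01-08: 2089 days.
Charitable Gift Match — status part-time ✓; service 2089 days ≥ 9 months (≈270 days) ✓ → eligible.
Sabbatical Program — service 2089 days ≥ 2 years (≈730 days) ✓; grade G5 < G7 ✗ → not eligible.
Paid Sabbatical — grade G5 ≥ G3 ✓; site Boise ✗ (not Leeds or Lyon) → not eligible.
Travel Insurance — status part-time ✗ (requires full-time, seasonal, or temporary) → not eligible.
Wellness Stipend — status part-time ✓; service 2089 days ≥ 180 days ✓ → eligible.
Paid Family Leave — status part-time ✓ (not excluded); service 2089 days ≥ 9 months (≈270 days) ✓; age 45 ≥ 21 ✓ → eligible.

Charitable Gift Match, Wellness Stipend, Paid Family Leave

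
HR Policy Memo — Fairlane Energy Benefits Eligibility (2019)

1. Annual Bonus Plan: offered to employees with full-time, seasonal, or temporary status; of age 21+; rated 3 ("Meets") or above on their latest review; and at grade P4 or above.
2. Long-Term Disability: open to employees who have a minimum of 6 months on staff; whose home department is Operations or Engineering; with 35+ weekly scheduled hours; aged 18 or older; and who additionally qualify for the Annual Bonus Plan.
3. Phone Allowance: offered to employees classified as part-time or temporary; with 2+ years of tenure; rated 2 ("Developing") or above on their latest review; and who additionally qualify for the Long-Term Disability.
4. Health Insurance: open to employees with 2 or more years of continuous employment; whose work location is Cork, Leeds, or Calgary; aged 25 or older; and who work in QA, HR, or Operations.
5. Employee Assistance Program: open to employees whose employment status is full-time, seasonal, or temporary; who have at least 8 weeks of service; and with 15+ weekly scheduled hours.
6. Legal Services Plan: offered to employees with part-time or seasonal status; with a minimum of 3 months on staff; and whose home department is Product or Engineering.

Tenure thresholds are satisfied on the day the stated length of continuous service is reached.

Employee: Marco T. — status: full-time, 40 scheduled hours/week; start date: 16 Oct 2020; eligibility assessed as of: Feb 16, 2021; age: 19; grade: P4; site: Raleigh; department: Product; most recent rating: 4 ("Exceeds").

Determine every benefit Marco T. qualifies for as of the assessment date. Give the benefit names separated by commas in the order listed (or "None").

Employee Assistance Program

Service from 16 Oct 2020 to Feb 16, 2021: 123 days.
Annual Bonus Plan — status full-time ✓; age 19 < 21 ✗ → not eligible.
Long-Term Disability — service 123 days < 6 months (≈180 days) ✗ → not eligible.
Phone Allowance — status full-time ✗ (requires part-time or temporary) → not eligible.
Health Insurance — service 123 days < 2 years (≈730 days) ✗ → not eligible.
Employee Assistance Program — status full-time ✓; service 123 days ≥ 8 weeks (≈56 days) ✓; 40 hrs/wk ≥ 15 ✓ → eligible.
Legal Services Plan — status full-time ✗ (requires part-time or seasonal) → not eligible.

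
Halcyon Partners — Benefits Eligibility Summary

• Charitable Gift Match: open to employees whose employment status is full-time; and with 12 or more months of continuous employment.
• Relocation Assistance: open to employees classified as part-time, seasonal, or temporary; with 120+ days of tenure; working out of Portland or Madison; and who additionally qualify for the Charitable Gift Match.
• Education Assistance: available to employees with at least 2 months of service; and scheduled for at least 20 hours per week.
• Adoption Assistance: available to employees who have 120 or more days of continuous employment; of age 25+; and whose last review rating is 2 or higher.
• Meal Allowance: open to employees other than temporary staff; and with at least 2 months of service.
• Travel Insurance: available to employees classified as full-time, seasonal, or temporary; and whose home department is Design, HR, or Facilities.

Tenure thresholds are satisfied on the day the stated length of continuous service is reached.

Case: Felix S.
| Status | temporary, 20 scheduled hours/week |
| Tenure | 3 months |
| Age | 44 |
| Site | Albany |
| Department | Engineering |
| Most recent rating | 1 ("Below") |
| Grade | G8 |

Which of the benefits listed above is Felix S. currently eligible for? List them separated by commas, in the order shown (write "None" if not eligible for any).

Education Assistance

Charitable Gift Match — status temporary ✗ (requires full-time) → not eligible.
Relocation Assistance — status temporary ✓; service 3 months < 120 days ✗ → not eligible.
Education Assistance — service 3 months ≥ 2 months ✓; 20 hrs/wk ≥ 20 ✓ → eligible.
Adoption Assistance — service 3 months < 120 days ✗ → not eligible.
Meal Allowance — status temporary ✗ (excluded) → not eligible.
Travel Insurance — status temporary ✓; dept Engineering ✗ → not eligible.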